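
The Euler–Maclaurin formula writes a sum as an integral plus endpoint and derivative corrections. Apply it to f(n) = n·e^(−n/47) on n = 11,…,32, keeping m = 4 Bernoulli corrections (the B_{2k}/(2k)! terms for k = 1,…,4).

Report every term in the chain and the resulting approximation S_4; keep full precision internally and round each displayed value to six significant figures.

S_4 ≈ 290.106

Integral: ∫_11^32 x·e^(−x/47) dx = 277.692.
Endpoint term: (f(11) + f(32))/2 = (8.70461 + 16.1980)/2 = 12.4513.
Integral + boundary = 290.143.
Correction k=1: B_{2}/2! · (f^{(1)}(32) − f^{(1)}(11)) = 1/12 · (0.161549 − 0.606124) = -0.0370479.
Running total after k=1: 290.106.
Correction k=2: B_{4}/4! · (f^{(3)}(32) − f^{(3)}(11)) = −1/720 · (0.000531426 − 0.000990847) = 6.38084e-07.
Running total after k=2: 290.106.
Correction k=3: B_{6}/6! · (f^{(5)}(32) − f^{(5)}(11)) = 1/30240 · (4.48040e-07 − 7.72886e-07) = -1.07423e-11.
Running total after k=3: 290.106.
Correction k=4: B_{8}/8! · (f^{(7)}(32) − f^{(7)}(11)) = −1/1209600 · (2.96744e-10 − 4.96705e-10) = 1.65312e-16.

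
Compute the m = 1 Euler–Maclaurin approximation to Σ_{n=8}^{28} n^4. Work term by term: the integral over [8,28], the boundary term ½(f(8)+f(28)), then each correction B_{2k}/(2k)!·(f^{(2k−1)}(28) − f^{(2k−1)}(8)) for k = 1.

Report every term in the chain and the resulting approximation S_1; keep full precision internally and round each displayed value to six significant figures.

The integral term ∫_8^28 x^4 dx = 3.43552e+06.
½[f(8) + f(28)] = ½[4096.00 + 614656] = 309376.
So far: 3.74490e+06.
Correction k=1: B_{2}/2! · (f^{(1)}(28) − f^{(1)}(8)) = 1/12 · (87808.0 − 2048.00) = 7146.67.

S_1 ≈ 3.75204e+06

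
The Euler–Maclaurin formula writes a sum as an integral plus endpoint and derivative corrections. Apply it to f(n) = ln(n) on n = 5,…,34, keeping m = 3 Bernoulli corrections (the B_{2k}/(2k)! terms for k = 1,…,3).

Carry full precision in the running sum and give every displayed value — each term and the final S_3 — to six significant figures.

S_3 ≈ 85.4028

Integral: ∫_5^34 ln(x) dx = 82.8491.
Boundary: ½(f(5) + f(34)) = ½(1.60944 + 3.52636) = 2.56790.
Running total after boundary: 85.4170.
k=1: B_{2}/(2)! × [f^{(1)}(34) − f^{(1)}(5)] = 1/12 × (0.0294118 − 0.200000) = -0.0142157.
Partial sum through k=1: 85.4028.
k=2: B_{4}/(4)! × [f^{(3)}(34) − f^{(3)}(5)] = −1/720 × (5.08854e-05 − 0.0160000) = 2.21515e-05.
Partial sum through k=2: 85.4028.
k=3: B_{6}/(6)! × [f^{(5)}(34) − f^{(5)}(5)] = 1/30240 × (5.28222e-07 − 0.00768000) = -2.53951e-07.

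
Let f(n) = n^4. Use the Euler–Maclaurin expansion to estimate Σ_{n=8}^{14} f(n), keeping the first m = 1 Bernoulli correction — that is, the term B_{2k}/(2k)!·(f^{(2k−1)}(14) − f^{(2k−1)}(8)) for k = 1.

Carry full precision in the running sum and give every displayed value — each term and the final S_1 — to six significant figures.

Integral: ∫_8^14 x^4 dx = 101011.
Boundary: ½(f(8) + f(14)) = ½(4096.00 + 38416.0) = 21256.0.
So far: 122267.
Correction k=1: B_{2}/2! · (f^{(1)}(14) − f^{(1)}(8)) = 1/12 · (10976.0 − 2048.00) = 744.000.

S_1 ≈ 123011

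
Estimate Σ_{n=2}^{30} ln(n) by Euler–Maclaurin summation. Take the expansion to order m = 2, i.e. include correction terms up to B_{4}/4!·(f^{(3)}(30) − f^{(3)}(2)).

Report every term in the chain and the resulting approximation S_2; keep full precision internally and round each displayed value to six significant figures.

S_2 ≈ 74.6583

∫_2^30 ln(x) dx evaluates to 72.6496.
Boundary: ½(f(2) + f(30)) = ½(0.693147 + 3.40120) = 2.04717.
So far: 74.6968.
k=1: B_{2}/(2)! × [f^{(1)}(30) − f^{(1)}(2)] = 1/12 × (0.0333333 − 0.500000) = -0.0388889.
Running total after k=1: 74.6579.
k=2: B_{4}/(4)! × [f^{(3)}(30) − f^{(3)}(2)] = −1/720 × (7.40741e-05 − 0.250000) = 0.000347119.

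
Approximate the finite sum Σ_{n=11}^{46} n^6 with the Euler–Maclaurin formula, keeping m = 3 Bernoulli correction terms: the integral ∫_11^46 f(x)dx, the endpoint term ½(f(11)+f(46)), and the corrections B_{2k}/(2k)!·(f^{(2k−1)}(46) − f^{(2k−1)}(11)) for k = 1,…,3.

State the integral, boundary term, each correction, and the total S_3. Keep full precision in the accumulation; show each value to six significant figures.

S_3 ≈ 6.70978e+10

∫_11^46 x^6 dx evaluates to 6.22569e+10.
Endpoint term: (f(11) + f(46))/2 = (1.77156e+06 + 9.47430e+09)/2 = 4.73803e+09.
Integral + boundary = 6.69949e+10.
k=1: B_{2}/(2)! × [f^{(1)}(46) − f^{(1)}(11)] = 1/12 × (1.23578e+09 − 966306) = 1.02901e+08.
Partial sum through k=1: 6.70978e+10.
k=2: B_{4}/(4)! × [f^{(3)}(46) − f^{(3)}(11)] = −1/720 × (1.16803e+07 − 159720) = -16000.8.
Partial sum through k=2: 6.70978e+10.
k=3: B_{6}/(6)! × [f^{(5)}(46) − f^{(5)}(11)] = 1/30240 × (33120.0 − 7920.00) = 0.833333.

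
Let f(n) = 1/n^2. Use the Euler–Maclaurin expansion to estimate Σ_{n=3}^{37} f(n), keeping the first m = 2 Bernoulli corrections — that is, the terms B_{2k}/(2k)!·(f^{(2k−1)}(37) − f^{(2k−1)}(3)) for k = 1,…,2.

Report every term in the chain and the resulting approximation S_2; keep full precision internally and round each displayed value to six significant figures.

S_2 ≈ 0.368259

The integral term ∫_3^37 1/x^2 dx = 0.306306.
½[f(3) + f(37)] = ½[0.111111 + 0.000730460] = 0.0559208.
Running total after boundary: 0.362227.
Order-1 term: 1/12 · (-3.94843e-05 − (-0.0740741)) = 0.00616955.
Partial sum through k=1: 0.368397.
Order-2 term: −1/720 · (-3.46101e-07 − (-0.0987654)) = -0.000137174.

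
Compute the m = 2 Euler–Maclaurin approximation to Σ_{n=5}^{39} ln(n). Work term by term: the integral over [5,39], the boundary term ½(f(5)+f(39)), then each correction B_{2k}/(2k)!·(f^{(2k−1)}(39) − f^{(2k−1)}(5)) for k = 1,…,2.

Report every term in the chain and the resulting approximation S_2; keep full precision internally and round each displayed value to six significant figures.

The integral term ∫_5^39 ln(x) dx = 100.832.
Boundary: ½(f(5) + f(39)) = ½(1.60944 + 3.66356) = 2.63650.
Integral + boundary = 103.468.
k=1: B_{2}/(2)! × [f^{(1)}(39) − f^{(1)}(5)] = 1/12 × (0.0256410 − 0.200000) = -0.0145299.
Running total after k=1: 103.454.
k=2: B_{4}/(4)! × [f^{(3)}(39) − f^{(3)}(5)] = −1/720 × (3.37160e-05 − 0.0160000) = 2.21754e-05.

S_2 ≈ 103.454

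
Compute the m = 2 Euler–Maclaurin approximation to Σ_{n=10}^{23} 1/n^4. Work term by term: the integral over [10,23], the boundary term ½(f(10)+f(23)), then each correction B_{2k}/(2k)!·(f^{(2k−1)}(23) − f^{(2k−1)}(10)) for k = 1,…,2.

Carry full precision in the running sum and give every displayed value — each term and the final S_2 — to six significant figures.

S_2 ≈ 0.000360988

Integral: ∫_10^23 1/x^4 dx = 0.000305937.
Boundary: ½(f(10) + f(23)) = ½(0.000100000 + 3.57346e-06) = 5.17867e-05.
Integral + boundary = 0.000357724.
k=1: B_{2}/(2)! × [f^{(1)}(23) − f^{(1)}(10)] = 1/12 × (-6.21471e-07 − (-4.00000e-05)) = 3.28154e-06.
After k=1: 0.000361005.
k=2: B_{4}/(4)! × [f^{(3)}(23) − f^{(3)}(10)] = −1/720 × (-3.52441e-08 − (-1.20000e-05)) = -1.66177e-08.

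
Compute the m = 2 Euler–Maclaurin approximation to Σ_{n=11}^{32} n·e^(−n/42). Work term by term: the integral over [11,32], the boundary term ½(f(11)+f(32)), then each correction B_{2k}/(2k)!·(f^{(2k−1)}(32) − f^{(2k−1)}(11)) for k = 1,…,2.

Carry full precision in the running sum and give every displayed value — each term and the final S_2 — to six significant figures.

S_2 ≈ 274.016

Integral: ∫_11^32 x·e^(−x/42) dx = 262.353.
Endpoint term: (f(11) + f(32))/2 = (8.46543 + 14.9368)/2 = 11.7011.
Running total after boundary: 274.055.
k=1: B_{2}/(2)! × [f^{(1)}(32) − f^{(1)}(11)] = 1/12 × (0.111137 − 0.568027) = -0.0380741.
Partial sum through k=1: 274.016.
k=2: B_{4}/(4)! × [f^{(3)}(32) − f^{(3)}(11)] = −1/720 × (0.000592228 − 0.00119456) = 8.36565e-07.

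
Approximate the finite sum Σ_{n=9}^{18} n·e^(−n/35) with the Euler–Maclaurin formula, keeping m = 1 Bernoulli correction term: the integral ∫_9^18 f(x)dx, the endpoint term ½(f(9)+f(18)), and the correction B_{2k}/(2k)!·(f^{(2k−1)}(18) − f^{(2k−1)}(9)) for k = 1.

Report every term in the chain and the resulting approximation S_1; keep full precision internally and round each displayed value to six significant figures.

S_1 ≈ 90.4987

Integral: ∫_9^18 x·e^(−x/35) dx = 81.6613.
Endpoint term: (f(9) + f(18))/2 = (6.95932 + 10.7627)/2 = 8.86101.
Running total after boundary: 90.5224.
k=1: B_{2}/(2)! × [f^{(1)}(18) − f^{(1)}(9)] = 1/12 × (0.290422 − 0.574420) = -0.0236665.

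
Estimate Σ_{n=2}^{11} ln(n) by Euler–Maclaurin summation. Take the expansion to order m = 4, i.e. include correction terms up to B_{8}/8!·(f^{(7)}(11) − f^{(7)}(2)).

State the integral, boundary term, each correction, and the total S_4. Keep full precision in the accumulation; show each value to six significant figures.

The integral term ∫_2^11 ln(x) dx = 15.9906.
Boundary: ½(f(2) + f(11)) = ½(0.693147 + 2.39790) = 1.54552.
Integral + boundary = 17.5361.
Correction k=1: B_{2}/2! · (f^{(1)}(11) − f^{(1)}(2)) = 1/12 · (0.0909091 − 0.500000) = -0.0340909.
Running total after k=1: 17.5020.
Correction k=2: B_{4}/4! · (f^{(3)}(11) − f^{(3)}(2)) = −1/720 · (0.00150263 − 0.250000) = 0.000345135.
Running total after k=2: 17.5023.
Correction k=3: B_{6}/6! · (f^{(5)}(11) − f^{(5)}(2)) = 1/30240 · (0.000149021 − 0.750000) = -2.47967e-05.
Running total after k=3: 17.5023.
Correction k=4: B_{8}/8! · (f^{(7)}(11) − f^{(7)}(2)) = −1/1209600 · (3.69474e-05 − 5.62500) = 4.65027e-06.

S_4 ≈ 17.5023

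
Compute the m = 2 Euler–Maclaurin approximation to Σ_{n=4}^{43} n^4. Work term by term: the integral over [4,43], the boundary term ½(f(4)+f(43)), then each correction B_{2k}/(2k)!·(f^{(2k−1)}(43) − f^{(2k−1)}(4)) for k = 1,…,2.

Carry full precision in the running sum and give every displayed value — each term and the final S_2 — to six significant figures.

∫_4^43 x^4 dx evaluates to 2.94015e+07.
Endpoint term: (f(4) + f(43))/2 = (256.000 + 3.41880e+06)/2 = 1.70953e+06.
Running total after boundary: 3.11110e+07.
Correction k=1: B_{2}/2! · (f^{(1)}(43) − f^{(1)}(4)) = 1/12 · (318028 − 256.000) = 26481.0.
Partial sum through k=1: 3.11375e+07.
Correction k=2: B_{4}/4! · (f^{(3)}(43) − f^{(3)}(4)) = −1/720 · (1032.00 − 96.0000) = -1.30000.

S_2 ≈ 3.11375e+07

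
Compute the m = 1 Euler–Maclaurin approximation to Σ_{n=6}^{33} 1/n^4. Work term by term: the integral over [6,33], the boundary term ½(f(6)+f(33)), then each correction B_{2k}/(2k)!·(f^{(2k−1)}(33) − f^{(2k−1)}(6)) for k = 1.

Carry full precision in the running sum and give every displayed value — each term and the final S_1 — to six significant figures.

Integral: ∫_6^33 1/x^4 dx = 0.00153393.
½[f(6) + f(33)] = ½[0.000771605 + 8.43226e-07] = 0.000386224.
So far: 0.00192016.
k=1: B_{2}/(2)! × [f^{(1)}(33) − f^{(1)}(6)] = 1/12 × (-1.02209e-07 − (-0.000514403)) = 4.28584e-05.

S_1 ≈ 0.00196302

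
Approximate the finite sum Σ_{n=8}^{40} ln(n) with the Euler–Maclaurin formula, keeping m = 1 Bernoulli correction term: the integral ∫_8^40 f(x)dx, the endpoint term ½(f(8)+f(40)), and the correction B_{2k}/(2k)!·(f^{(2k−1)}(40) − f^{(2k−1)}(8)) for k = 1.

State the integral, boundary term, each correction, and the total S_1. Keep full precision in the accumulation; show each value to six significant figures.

S_1 ≈ 101.795

Integral: ∫_8^40 ln(x) dx = 98.9196.
½[f(8) + f(40)] = ½[2.07944 + 3.68888] = 2.88416.
Running total after boundary: 101.804.
Correction k=1: B_{2}/2! · (f^{(1)}(40) − f^{(1)}(8)) = 1/12 · (0.0250000 − 0.125000) = -0.00833333.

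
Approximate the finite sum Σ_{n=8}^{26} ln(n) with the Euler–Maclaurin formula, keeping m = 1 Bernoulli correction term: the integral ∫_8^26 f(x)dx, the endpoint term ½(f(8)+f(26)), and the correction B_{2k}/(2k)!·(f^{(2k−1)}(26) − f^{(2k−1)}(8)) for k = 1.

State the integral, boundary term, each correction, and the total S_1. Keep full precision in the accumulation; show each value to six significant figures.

∫_8^26 ln(x) dx evaluates to 50.0750.
Endpoint term: (f(8) + f(26))/2 = (2.07944 + 3.25810)/2 = 2.66877.
Running total after boundary: 52.7437.
k=1: B_{2}/(2)! × [f^{(1)}(26) − f^{(1)}(8)] = 1/12 × (0.0384615 − 0.125000) = -0.00721154.

S_1 ≈ 52.7365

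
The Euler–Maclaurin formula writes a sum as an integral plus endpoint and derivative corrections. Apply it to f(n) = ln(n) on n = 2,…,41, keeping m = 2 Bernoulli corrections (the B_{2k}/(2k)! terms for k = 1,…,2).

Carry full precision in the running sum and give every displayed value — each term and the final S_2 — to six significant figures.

∫_2^41 ln(x) dx evaluates to 111.870.
Endpoint term: (f(2) + f(41))/2 = (0.693147 + 3.71357)/2 = 2.20336.
So far: 114.074.
Order-1 term: 1/12 · (0.0243902 − 0.500000) = -0.0396341.
Running total after k=1: 114.034.
Order-2 term: −1/720 · (2.90187e-05 − 0.250000) = 0.000347182.

S_2 ≈ 114.034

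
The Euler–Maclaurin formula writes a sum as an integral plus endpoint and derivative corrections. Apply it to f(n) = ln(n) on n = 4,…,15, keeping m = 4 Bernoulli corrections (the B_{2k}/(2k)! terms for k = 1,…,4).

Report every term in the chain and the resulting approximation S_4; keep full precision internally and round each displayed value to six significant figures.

The integral term ∫_4^15 ln(x) dx = 24.0756.
Endpoint term: (f(4) + f(15))/2 = (1.38629 + 2.70805)/2 = 2.04717.
Running total after boundary: 26.1227.
Correction k=1: B_{2}/2! · (f^{(1)}(15) − f^{(1)}(4)) = 1/12 · (0.0666667 − 0.250000) = -0.0152778.
Running total after k=1: 26.1075.
Correction k=2: B_{4}/4! · (f^{(3)}(15) − f^{(3)}(4)) = −1/720 · (0.000592593 − 0.0312500) = 4.25797e-05.
Running total after k=2: 26.1075.
Correction k=3: B_{6}/6! · (f^{(5)}(15) − f^{(5)}(4)) = 1/30240 · (3.16049e-05 − 0.0234375) = -7.74004e-07.
Running total after k=3: 26.1075.
Correction k=4: B_{8}/8! · (f^{(7)}(15) − f^{(7)}(4)) = −1/1209600 · (4.21399e-06 − 0.0439453) = 3.63270e-08.

S_4 ≈ 26.1075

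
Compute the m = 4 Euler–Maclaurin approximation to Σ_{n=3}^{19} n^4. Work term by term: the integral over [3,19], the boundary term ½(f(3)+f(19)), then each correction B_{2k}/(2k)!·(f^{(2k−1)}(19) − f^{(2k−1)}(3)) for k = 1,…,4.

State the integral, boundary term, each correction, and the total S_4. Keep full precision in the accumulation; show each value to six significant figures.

∫_3^19 x^4 dx evaluates to 495171.
Boundary: ½(f(3) + f(19)) = ½(81.0000 + 130321) = 65201.0.
So far: 560372.
Order-1 term: 1/12 · (27436.0 − 108.000) = 2277.33.
Running total after k=1: 562650.
Order-2 term: −1/720 · (456.000 − 72.0000) = -0.533333.
Running total after k=2: 562649.
Order-3 term: 1/30240 · (0.00000 − 0.00000) = 0.00000.
Running total after k=3: 562649.
Order-4 term: −1/1209600 · (0.00000 − 0.00000) = 0.00000.

S_4 ≈ 562649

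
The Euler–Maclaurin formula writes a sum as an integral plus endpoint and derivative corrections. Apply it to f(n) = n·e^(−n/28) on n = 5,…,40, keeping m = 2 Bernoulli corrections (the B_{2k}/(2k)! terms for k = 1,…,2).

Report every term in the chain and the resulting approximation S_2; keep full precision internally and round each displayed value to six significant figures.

S_2 ≈ 323.416

Integral: ∫_5^40 x·e^(−x/28) dx = 316.597.
Endpoint term: (f(5) + f(40))/2 = (4.18232 + 9.58604)/2 = 6.88418.
So far: 323.482.
Correction k=1: B_{2}/2! · (f^{(1)}(40) − f^{(1)}(5)) = 1/12 · (-0.102708 − 0.687096) = -0.0658169.
Partial sum through k=1: 323.416.
Correction k=2: B_{4}/4! · (f^{(3)}(40) − f^{(3)}(5)) = −1/720 · (0.000480350 − 0.00301024) = 3.51373e-06.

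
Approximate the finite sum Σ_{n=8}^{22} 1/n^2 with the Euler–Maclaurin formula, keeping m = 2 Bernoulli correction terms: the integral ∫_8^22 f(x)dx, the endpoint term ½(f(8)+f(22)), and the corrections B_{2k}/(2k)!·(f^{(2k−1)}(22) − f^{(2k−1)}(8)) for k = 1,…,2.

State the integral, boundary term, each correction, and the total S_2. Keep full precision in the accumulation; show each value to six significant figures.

S_2 ≈ 0.0886999

∫_8^22 1/x^2 dx evaluates to 0.0795455.
Boundary: ½(f(8) + f(22)) = ½(0.0156250 + 0.00206612) = 0.00884556.
So far: 0.0883910.
Order-1 term: 1/12 · (-0.000187829 − (-0.00390625)) = 0.000309868.
Partial sum through k=1: 0.0887009.
Order-2 term: −1/720 · (-4.65691e-06 − (-0.000732422)) = -1.01078e-06.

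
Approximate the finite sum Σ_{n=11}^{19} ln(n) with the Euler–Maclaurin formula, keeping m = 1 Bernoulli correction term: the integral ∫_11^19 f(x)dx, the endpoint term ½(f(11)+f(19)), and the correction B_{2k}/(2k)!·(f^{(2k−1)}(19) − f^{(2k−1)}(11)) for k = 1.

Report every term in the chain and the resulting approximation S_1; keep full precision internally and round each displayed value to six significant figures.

S_1 ≈ 24.2355

Integral: ∫_11^19 ln(x) dx = 21.5675.
Boundary: ½(f(11) + f(19)) = ½(2.39790 + 2.94444) = 2.67117.
So far: 24.2387.
Order-1 term: 1/12 · (0.0526316 − 0.0909091) = -0.00318979.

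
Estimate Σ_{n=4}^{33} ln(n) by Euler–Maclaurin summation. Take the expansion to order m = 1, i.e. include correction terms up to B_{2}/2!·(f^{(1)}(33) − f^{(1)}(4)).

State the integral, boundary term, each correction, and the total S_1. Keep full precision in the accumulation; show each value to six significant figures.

S_1 ≈ 83.2627

The integral term ∫_4^33 ln(x) dx = 80.8396.
Boundary: ½(f(4) + f(33)) = ½(1.38629 + 3.49651) = 2.44140.
Integral + boundary = 83.2810.
k=1: B_{2}/(2)! × [f^{(1)}(33) − f^{(1)}(4)] = 1/12 × (0.0303030 − 0.250000) = -0.0183081.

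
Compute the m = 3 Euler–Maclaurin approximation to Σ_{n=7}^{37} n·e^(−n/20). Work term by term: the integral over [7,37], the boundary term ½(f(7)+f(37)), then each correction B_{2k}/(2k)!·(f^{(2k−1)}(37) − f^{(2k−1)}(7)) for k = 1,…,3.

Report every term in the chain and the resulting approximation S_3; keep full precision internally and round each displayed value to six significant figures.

The integral term ∫_7^37 x·e^(−x/20) dx = 201.281.
½[f(7) + f(37)] = ½[4.93282 + 5.81778] = 5.37530.
Integral + boundary = 206.656.
Correction k=1: B_{2}/2! · (f^{(1)}(37) − f^{(1)}(7)) = 1/12 · (-0.133652 − 0.458047) = -0.0493082.
After k=1: 206.607.
Correction k=2: B_{4}/4! · (f^{(3)}(37) − f^{(3)}(7)) = −1/720 · (0.000452057 − 0.00466856) = 5.85625e-06.
After k=2: 206.607.
Correction k=3: B_{6}/6! · (f^{(5)}(37) − f^{(5)}(7)) = 1/30240 · (3.09561e-06 − 2.04800e-05) = -5.74881e-10.

S_3 ≈ 206.607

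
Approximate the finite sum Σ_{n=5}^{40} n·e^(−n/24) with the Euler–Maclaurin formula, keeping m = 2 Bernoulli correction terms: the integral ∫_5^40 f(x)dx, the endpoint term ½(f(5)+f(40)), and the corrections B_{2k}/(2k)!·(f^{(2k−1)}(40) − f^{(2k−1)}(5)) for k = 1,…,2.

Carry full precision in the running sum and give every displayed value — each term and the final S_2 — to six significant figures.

The integral term ∫_5^40 x·e^(−x/24) dx = 274.995.
Boundary: ½(f(5) + f(40)) = ½(4.05968 + 7.55502) = 5.80735.
Integral + boundary = 280.802.
Order-1 term: 1/12 · (-0.125917 − 0.642783) = -0.0640583.
Running total after k=1: 280.738.
Order-2 term: −1/720 · (0.000437212 − 0.00393517) = 4.85827e-06.

S_2 ≈ 280.738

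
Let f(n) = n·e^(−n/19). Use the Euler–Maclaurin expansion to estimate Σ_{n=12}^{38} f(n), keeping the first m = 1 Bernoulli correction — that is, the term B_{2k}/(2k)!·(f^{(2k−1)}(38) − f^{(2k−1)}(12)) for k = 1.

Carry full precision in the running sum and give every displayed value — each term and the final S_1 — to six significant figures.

S_1 ≈ 172.368

The integral term ∫_12^38 x·e^(−x/19) dx = 166.634.
½[f(12) + f(38)] = ½[6.38102 + 5.14274] = 5.76188.
Running total after boundary: 172.395.
Correction k=1: B_{2}/2! · (f^{(1)}(38) − f^{(1)}(12)) = 1/12 · (-0.135335 − 0.195908) = -0.0276036.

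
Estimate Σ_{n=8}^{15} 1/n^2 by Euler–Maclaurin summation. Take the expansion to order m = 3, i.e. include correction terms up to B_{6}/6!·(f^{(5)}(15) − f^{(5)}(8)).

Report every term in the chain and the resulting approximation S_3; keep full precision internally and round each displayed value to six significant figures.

Integral: ∫_8^15 1/x^2 dx = 0.0583333.
Endpoint term: (f(8) + f(15))/2 = (0.0156250 + 0.00444444)/2 = 0.0100347.
So far: 0.0683681.
k=1: B_{2}/(2)! × [f^{(1)}(15) − f^{(1)}(8)] = 1/12 × (-0.000592593 − (-0.00390625)) = 0.000276138.
After k=1: 0.0686442.
k=2: B_{4}/(4)! × [f^{(3)}(15) − f^{(3)}(8)] = −1/720 × (-3.16049e-05 − (-0.000732422)) = -9.73357e-07.
After k=2: 0.0686432.
k=3: B_{6}/(6)! × [f^{(5)}(15) − f^{(5)}(8)] = 1/30240 × (-4.21399e-06 − (-0.000343323)) = 1.12139e-08.

S_3 ≈ 0.0686432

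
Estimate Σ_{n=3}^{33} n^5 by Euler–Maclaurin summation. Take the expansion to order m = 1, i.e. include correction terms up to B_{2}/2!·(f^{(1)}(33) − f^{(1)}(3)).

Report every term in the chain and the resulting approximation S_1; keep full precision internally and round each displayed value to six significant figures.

S_1 ≈ 2.35306e+08

Integral: ∫_3^33 x^5 dx = 2.15245e+08.
½[f(3) + f(33)] = ½[243.000 + 3.91354e+07] = 1.95678e+07.
So far: 2.34812e+08.
Order-1 term: 1/12 · (5.92960e+06 − 405.000) = 494100.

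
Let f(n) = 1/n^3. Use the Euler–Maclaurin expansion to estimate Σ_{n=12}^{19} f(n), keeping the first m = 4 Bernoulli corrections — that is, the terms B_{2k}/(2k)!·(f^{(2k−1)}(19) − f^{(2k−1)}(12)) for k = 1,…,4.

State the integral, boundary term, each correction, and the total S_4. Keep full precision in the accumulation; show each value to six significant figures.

The integral term ∫_12^19 1/x^3 dx = 0.00208718.
Endpoint term: (f(12) + f(19))/2 = (0.000578704 + 0.000145794)/2 = 0.000362249.
So far: 0.00244943.
Correction k=1: B_{2}/2! · (f^{(1)}(19) − f^{(1)}(12)) = 1/12 · (-2.30201e-05 − (-0.000144676)) = 1.01380e-05.
Partial sum through k=1: 0.00245957.
Correction k=2: B_{4}/4! · (f^{(3)}(19) − f^{(3)}(12)) = −1/720 · (-1.27535e-06 − (-2.00939e-05)) = -2.61368e-08.
Partial sum through k=2: 0.00245954.
Correction k=3: B_{6}/6! · (f^{(5)}(19) − f^{(5)}(12)) = 1/30240 · (-1.48379e-07 − (-5.86071e-06)) = 1.88900e-10.
Partial sum through k=3: 0.00245954.
Correction k=4: B_{8}/8! · (f^{(7)}(19) − f^{(7)}(12)) = −1/1209600 · (-2.95935e-08 − (-2.93036e-06)) = -2.39812e-12.

S_4 ≈ 0.00245954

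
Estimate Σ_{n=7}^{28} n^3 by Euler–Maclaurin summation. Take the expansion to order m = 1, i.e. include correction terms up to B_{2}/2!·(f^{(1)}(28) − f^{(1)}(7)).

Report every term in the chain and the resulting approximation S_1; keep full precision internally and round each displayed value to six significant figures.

∫_7^28 x^3 dx evaluates to 153064.
Boundary: ½(f(7) + f(28)) = ½(343.000 + 21952.0) = 11147.5.
Integral + boundary = 164211.
Correction k=1: B_{2}/2! · (f^{(1)}(28) − f^{(1)}(7)) = 1/12 · (2352.00 − 147.000) = 183.750.

S_1 ≈ 164395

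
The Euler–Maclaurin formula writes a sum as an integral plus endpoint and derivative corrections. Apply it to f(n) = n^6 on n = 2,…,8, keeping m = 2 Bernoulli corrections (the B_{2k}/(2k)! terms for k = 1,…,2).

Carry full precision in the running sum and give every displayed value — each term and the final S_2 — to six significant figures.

The integral term ∫_2^8 x^6 dx = 299575.
½[f(2) + f(8)] = ½[64.0000 + 262144] = 131104.
Integral + boundary = 430679.
k=1: B_{2}/(2)! × [f^{(1)}(8) − f^{(1)}(2)] = 1/12 × (196608 − 192.000) = 16368.0.
Partial sum through k=1: 447047.
k=2: B_{4}/(4)! × [f^{(3)}(8) − f^{(3)}(2)] = −1/720 × (61440.0 − 960.000) = -84.0000.

S_2 ≈ 446963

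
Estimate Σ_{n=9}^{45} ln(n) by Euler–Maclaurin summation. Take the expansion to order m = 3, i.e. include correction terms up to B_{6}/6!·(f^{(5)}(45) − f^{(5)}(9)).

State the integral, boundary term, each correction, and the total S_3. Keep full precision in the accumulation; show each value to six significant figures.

S_3 ≈ 118.519

The integral term ∫_9^45 ln(x) dx = 115.525.
Boundary: ½(f(9) + f(45)) = ½(2.19722 + 3.80666) = 3.00194.
So far: 118.527.
Order-1 term: 1/12 · (0.0222222 − 0.111111) = -0.00740741.
Partial sum through k=1: 118.519.
Order-2 term: −1/720 · (2.19479e-05 − 0.00274348) = 3.77991e-06.
Partial sum through k=2: 118.519.
Order-3 term: 1/30240 · (1.30061e-07 − 0.000406442) = -1.34362e-08.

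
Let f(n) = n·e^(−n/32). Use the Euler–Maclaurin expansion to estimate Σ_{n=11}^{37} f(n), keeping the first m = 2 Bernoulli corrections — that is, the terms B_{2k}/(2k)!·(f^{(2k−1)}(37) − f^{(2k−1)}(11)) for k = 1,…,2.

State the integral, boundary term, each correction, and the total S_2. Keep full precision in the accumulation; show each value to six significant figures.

∫_11^37 x·e^(−x/32) dx evaluates to 280.952.
Endpoint term: (f(11) + f(37))/2 = (7.80017 + 11.6426)/2 = 9.72137.
Integral + boundary = 290.673.
Order-1 term: 1/12 · (-0.0491662 − 0.465351) = -0.0428764.
Partial sum through k=1: 290.631.
Order-2 term: −1/720 · (0.000566564 − 0.00183942) = 1.76785e-06.

S_2 ≈ 290.631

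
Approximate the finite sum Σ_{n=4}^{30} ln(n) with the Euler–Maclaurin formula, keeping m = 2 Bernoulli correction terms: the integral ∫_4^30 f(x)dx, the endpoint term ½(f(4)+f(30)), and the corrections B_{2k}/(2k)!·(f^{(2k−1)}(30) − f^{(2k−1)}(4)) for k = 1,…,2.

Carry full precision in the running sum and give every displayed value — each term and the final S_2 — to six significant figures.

The integral term ∫_4^30 ln(x) dx = 70.4907.
Endpoint term: (f(4) + f(30))/2 = (1.38629 + 3.40120)/2 = 2.39375.
Running total after boundary: 72.8845.
k=1: B_{2}/(2)! × [f^{(1)}(30) − f^{(1)}(4)] = 1/12 × (0.0333333 − 0.250000) = -0.0180556.
Running total after k=1: 72.8664.
k=2: B_{4}/(4)! × [f^{(3)}(30) − f^{(3)}(4)] = −1/720 × (7.40741e-05 − 0.0312500) = 4.32999e-05.

S_2 ≈ 72.8665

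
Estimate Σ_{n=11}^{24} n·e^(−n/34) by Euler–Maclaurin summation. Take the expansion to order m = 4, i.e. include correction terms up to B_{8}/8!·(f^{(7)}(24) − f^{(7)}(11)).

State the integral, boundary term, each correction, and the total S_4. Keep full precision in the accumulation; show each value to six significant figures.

S_4 ≈ 143.446

∫_11^24 x·e^(−x/34) dx evaluates to 133.571.
Endpoint term: (f(11) + f(24))/2 = (7.95950 + 11.8481)/2 = 9.90382.
Running total after boundary: 143.475.
Correction k=1: B_{2}/2! · (f^{(1)}(24) − f^{(1)}(11)) = 1/12 · (0.145198 − 0.489488) = -0.0286908.
After k=1: 143.446.
Correction k=2: B_{4}/4! · (f^{(3)}(24) − f^{(3)}(11)) = −1/720 · (0.000979709 − 0.00167532) = 9.66126e-07.
After k=2: 143.446.
Correction k=3: B_{6}/6! · (f^{(5)}(24) − f^{(5)}(11)) = 1/30240 · (1.58634e-06 − 2.53219e-06) = -3.12778e-11.
After k=3: 143.446.
Correction k=4: B_{8}/8! · (f^{(7)}(24) − f^{(7)}(11)) = −1/1209600 · (2.01141e-09 − 3.12728e-09) = 9.22510e-16.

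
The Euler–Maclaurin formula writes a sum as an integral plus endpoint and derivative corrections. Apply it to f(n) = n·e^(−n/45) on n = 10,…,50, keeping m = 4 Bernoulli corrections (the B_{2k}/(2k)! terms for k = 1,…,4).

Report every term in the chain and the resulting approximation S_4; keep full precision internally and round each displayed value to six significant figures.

S_4 ≈ 586.704

Integral: ∫_10^50 x·e^(−x/45) dx = 574.525.
Boundary: ½(f(10) + f(50)) = ½(8.00737 + 16.4596) = 12.2335.
Running total after boundary: 586.759.
Order-1 term: 1/12 · (-0.0365770 − 0.622796) = -0.0549477.
Running total after k=1: 586.704.
Order-2 term: −1/720 · (0.000307066 − 0.00109841) = 1.09908e-06.
Running total after k=2: 586.704.
Order-3 term: 1/30240 · (3.12195e-07 − 9.32966e-07) = -2.05282e-11.
Running total after k=3: 586.704.
Order-4 term: −1/1209600 · (2.33458e-10 − 6.53585e-10) = 3.47328e-16.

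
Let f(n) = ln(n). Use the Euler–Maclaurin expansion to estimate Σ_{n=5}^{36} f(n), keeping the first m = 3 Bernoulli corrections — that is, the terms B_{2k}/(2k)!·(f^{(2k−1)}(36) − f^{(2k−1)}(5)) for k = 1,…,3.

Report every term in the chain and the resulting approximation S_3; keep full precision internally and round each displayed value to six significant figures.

The integral term ∫_5^36 ln(x) dx = 89.9595.
Boundary: ½(f(5) + f(36)) = ½(1.60944 + 3.58352) = 2.59648.
Running total after boundary: 92.5560.
k=1: B_{2}/(2)! × [f^{(1)}(36) − f^{(1)}(5)] = 1/12 × (0.0277778 − 0.200000) = -0.0143519.
After k=1: 92.5416.
k=2: B_{4}/(4)! × [f^{(3)}(36) − f^{(3)}(5)] = −1/720 × (4.28669e-05 − 0.0160000) = 2.21627e-05.
After k=2: 92.5416.
k=3: B_{6}/(6)! × [f^{(5)}(36) − f^{(5)}(5)] = 1/30240 × (3.96916e-07 − 0.00768000) = -2.53955e-07.

S_3 ≈ 92.5416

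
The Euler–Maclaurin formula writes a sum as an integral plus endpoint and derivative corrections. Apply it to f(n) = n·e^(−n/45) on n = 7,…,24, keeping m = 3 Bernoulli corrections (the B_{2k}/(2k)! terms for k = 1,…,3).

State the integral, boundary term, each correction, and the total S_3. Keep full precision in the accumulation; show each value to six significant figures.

S_3 ≈ 191.360

The integral term ∫_7^24 x·e^(−x/45) dx = 181.362.
Endpoint term: (f(7) + f(24))/2 = (5.99158 + 14.0795)/2 = 10.0355.
Integral + boundary = 191.398.
Correction k=1: B_{2}/2! · (f^{(1)}(24) − f^{(1)}(7)) = 1/12 · (0.273768 − 0.722793) = -0.0374188.
After k=1: 191.360.
Correction k=2: B_{4}/4! · (f^{(3)}(24) − f^{(3)}(7)) = −1/720 · (0.000714598 − 0.00120231) = 6.77374e-07.
After k=2: 191.360.
Correction k=3: B_{6}/6! · (f^{(5)}(24) − f^{(5)}(7)) = 1/30240 · (6.39013e-07 − 1.01120e-06) = -1.23078e-11.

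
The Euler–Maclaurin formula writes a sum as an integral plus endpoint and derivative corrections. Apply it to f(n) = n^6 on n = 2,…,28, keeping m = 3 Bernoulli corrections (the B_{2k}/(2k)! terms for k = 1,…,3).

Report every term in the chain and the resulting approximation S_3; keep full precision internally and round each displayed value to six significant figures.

The integral term ∫_2^28 x^6 dx = 1.92756e+09.
Boundary: ½(f(2) + f(28)) = ½(64.0000 + 4.81890e+08) = 2.40945e+08.
Running total after boundary: 2.16851e+09.
Correction k=1: B_{2}/2! · (f^{(1)}(28) − f^{(1)}(2)) = 1/12 · (1.03262e+08 − 192.000) = 8.60517e+06.
Running total after k=1: 2.17711e+09.
Correction k=2: B_{4}/4! · (f^{(3)}(28) − f^{(3)}(2)) = −1/720 · (2.63424e+06 − 960.000) = -3657.33.
Running total after k=2: 2.17711e+09.
Correction k=3: B_{6}/6! · (f^{(5)}(28) − f^{(5)}(2)) = 1/30240 · (20160.0 − 1440.00) = 0.619048.

S_3 ≈ 2.17711e+09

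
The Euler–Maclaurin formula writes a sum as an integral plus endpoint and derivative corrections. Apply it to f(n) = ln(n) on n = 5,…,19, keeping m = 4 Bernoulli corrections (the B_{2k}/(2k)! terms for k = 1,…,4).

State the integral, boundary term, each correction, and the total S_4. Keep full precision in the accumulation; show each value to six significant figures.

Integral: ∫_5^19 ln(x) dx = 33.8972.
Boundary: ½(f(5) + f(19)) = ½(1.60944 + 2.94444) = 2.27694.
So far: 36.1741.
Correction k=1: B_{2}/2! · (f^{(1)}(19) − f^{(1)}(5)) = 1/12 · (0.0526316 − 0.200000) = -0.0122807.
Partial sum through k=1: 36.1618.
Correction k=2: B_{4}/4! · (f^{(3)}(19) − f^{(3)}(5)) = −1/720 · (0.000291588 − 0.0160000) = 2.18172e-05.
Partial sum through k=2: 36.1618.
Correction k=3: B_{6}/6! · (f^{(5)}(19) − f^{(5)}(5)) = 1/30240 · (9.69267e-06 − 0.00768000) = -2.53648e-07.
Partial sum through k=3: 36.1618.
Correction k=4: B_{8}/8! · (f^{(7)}(19) − f^{(7)}(5)) = −1/1209600 · (8.05485e-07 − 0.00921600) = 7.61838e-09.

S_4 ≈ 36.1618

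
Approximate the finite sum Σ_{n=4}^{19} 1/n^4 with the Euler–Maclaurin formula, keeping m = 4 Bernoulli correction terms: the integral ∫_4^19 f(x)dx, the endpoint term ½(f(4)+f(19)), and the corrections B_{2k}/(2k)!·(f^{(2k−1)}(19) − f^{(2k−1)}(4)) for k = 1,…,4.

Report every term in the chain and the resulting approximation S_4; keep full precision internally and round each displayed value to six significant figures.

S_4 ≈ 0.00743264

Integral: ∫_4^19 1/x^4 dx = 0.00515974.
Boundary: ½(f(4) + f(19)) = ½(0.00390625 + 7.67336e-06) = 0.00195696.
So far: 0.00711670.
Order-1 term: 1/12 · (-1.61544e-06 − (-0.00390625)) = 0.000325386.
Running total after k=1: 0.00744208.
Order-2 term: −1/720 · (-1.34247e-07 − (-0.00732422)) = -1.01723e-05.
Running total after k=2: 0.00743191.
Order-3 term: 1/30240 · (-2.08251e-08 − (-0.0256348)) = 8.47710e-07.
Running total after k=3: 0.00743276.
Order-4 term: −1/1209600 · (-5.19185e-09 − (-0.144196)) = -1.19209e-07.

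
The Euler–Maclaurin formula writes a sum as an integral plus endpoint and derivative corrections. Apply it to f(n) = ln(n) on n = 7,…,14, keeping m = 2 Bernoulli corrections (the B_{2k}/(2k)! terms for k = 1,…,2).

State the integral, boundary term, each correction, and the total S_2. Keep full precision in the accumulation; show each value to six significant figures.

S_2 ≈ 18.6120

The integral term ∫_7^14 ln(x) dx = 16.3254.
½[f(7) + f(14)] = ½[1.94591 + 2.63906] = 2.29248.
So far: 18.6179.
Correction k=1: B_{2}/2! · (f^{(1)}(14) − f^{(1)}(7)) = 1/12 · (0.0714286 − 0.142857) = -0.00595238.
Running total after k=1: 18.6120.
Correction k=2: B_{4}/4! · (f^{(3)}(14) − f^{(3)}(7)) = −1/720 · (0.000728863 − 0.00583090) = 7.08617e-06.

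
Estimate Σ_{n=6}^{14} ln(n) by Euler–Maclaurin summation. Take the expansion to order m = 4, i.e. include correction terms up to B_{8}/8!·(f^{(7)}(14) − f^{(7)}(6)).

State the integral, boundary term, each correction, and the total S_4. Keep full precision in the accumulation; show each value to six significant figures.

S_4 ≈ 20.4037

∫_6^14 ln(x) dx evaluates to 18.1962.
Boundary: ½(f(6) + f(14)) = ½(1.79176 + 2.63906) = 2.21541.
So far: 20.4117.
Correction k=1: B_{2}/2! · (f^{(1)}(14) − f^{(1)}(6)) = 1/12 · (0.0714286 − 0.166667) = -0.00793651.
Running total after k=1: 20.4037.
Correction k=2: B_{4}/4! · (f^{(3)}(14) − f^{(3)}(6)) = −1/720 · (0.000728863 − 0.00925926) = 1.18478e-05.
Running total after k=2: 20.4037.
Correction k=3: B_{6}/6! · (f^{(5)}(14) − f^{(5)}(6)) = 1/30240 · (4.46243e-05 − 0.00308642) = -1.00588e-07.
Running total after k=3: 20.4037.
Correction k=4: B_{8}/8! · (f^{(7)}(14) − f^{(7)}(6)) = −1/1209600 · (6.83024e-06 − 0.00257202) = 2.12069e-09.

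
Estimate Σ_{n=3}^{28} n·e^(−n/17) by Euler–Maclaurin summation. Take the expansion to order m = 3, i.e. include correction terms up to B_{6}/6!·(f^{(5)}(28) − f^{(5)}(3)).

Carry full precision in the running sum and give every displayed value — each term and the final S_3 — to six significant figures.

S_3 ≈ 141.531

The integral term ∫_3^28 x·e^(−x/17) dx = 137.645.
Endpoint term: (f(3) + f(28))/2 = (2.51467 + 5.39324)/2 = 3.95395.
Running total after boundary: 141.599.
Correction k=1: B_{2}/2! · (f^{(1)}(28) − f^{(1)}(3)) = 1/12 · (-0.124634 − 0.690302) = -0.0679113.
After k=1: 141.531.
Correction k=2: B_{4}/4! · (f^{(3)}(28) − f^{(3)}(3)) = −1/720 · (0.000901722 − 0.00818944) = 1.01218e-05.
After k=2: 141.531.
Correction k=3: B_{6}/6! · (f^{(5)}(28) − f^{(5)}(3)) = 1/30240 · (7.73253e-06 − 4.84093e-05) = -1.34513e-09.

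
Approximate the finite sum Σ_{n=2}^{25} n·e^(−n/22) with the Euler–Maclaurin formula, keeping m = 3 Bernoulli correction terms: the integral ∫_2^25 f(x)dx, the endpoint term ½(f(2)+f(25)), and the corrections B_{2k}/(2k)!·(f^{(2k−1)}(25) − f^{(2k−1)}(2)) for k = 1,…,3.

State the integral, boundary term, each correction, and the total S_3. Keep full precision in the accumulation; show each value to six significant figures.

The integral term ∫_2^25 x·e^(−x/22) dx = 150.220.
Boundary: ½(f(2) + f(25)) = ½(1.82620 + 8.02460) = 4.92540.
Running total after boundary: 155.145.
k=1: B_{2}/(2)! × [f^{(1)}(25) − f^{(1)}(2)] = 1/12 × (-0.0437706 − 0.830092) = -0.0728218.
After k=1: 155.072.
k=2: B_{4}/(4)! × [f^{(3)}(25) − f^{(3)}(2)] = −1/720 × (0.00123595 − 0.00548821) = 5.90592e-06.
After k=2: 155.072.
k=3: B_{6}/(6)! × [f^{(5)}(25) − f^{(5)}(2)] = 1/30240 × (5.29406e-06 − 1.91350e-05) = -4.57704e-10.

S_3 ≈ 155.072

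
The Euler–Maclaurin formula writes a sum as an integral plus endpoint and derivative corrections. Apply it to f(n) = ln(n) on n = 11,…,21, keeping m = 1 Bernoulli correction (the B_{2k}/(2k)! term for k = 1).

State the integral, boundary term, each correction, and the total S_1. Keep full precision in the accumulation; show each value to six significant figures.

S_1 ≈ 30.2757

The integral term ∫_11^21 ln(x) dx = 27.5581.
½[f(11) + f(21)] = ½[2.39790 + 3.04452] = 2.72121.
Integral + boundary = 30.2793.
Order-1 term: 1/12 · (0.0476190 − 0.0909091) = -0.00360750.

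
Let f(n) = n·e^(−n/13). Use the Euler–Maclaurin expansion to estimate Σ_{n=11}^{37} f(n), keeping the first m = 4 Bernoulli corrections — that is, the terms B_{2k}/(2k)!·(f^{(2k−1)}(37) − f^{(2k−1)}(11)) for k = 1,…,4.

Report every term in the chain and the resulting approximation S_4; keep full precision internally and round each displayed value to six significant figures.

S_4 ≈ 99.5433

∫_11^37 x·e^(−x/13) dx evaluates to 96.1236.
Boundary: ½(f(11) + f(37)) = ½(4.71968 + 2.14849) = 3.43408.
Running total after boundary: 99.5577.
Order-1 term: 1/12 · (-0.107201 − 0.0660095) = -0.0144342.
Partial sum through k=1: 99.5433.
Order-2 term: −1/720 · (5.28605e-05 − 0.00546825) = 7.52137e-06.
Partial sum through k=2: 99.5433.
Order-3 term: 1/30240 · (4.37897e-06 − 6.24018e-05) = -1.91874e-09.
Partial sum through k=3: 99.5433.
Order-4 term: −1/1209600 · (4.99714e-08 − 5.47024e-07) = 4.10923e-13.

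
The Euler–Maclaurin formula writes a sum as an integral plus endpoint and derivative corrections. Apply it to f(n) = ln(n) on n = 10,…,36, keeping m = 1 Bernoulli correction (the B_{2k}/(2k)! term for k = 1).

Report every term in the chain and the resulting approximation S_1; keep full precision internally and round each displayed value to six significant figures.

S_1 ≈ 82.9179

Integral: ∫_10^36 ln(x) dx = 79.9808.
½[f(10) + f(36)] = ½[2.30259 + 3.58352] = 2.94305.
Integral + boundary = 82.9239.
k=1: B_{2}/(2)! × [f^{(1)}(36) − f^{(1)}(10)] = 1/12 × (0.0277778 − 0.100000) = -0.00601852.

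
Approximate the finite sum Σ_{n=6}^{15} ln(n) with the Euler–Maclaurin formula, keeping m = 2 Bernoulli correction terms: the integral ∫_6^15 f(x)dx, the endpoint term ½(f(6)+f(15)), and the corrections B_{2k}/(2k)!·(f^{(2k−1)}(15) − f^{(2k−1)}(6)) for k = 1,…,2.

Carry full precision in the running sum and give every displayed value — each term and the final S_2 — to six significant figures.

S_2 ≈ 23.1118

Integral: ∫_6^15 ln(x) dx = 20.8702.
Endpoint term: (f(6) + f(15))/2 = (1.79176 + 2.70805)/2 = 2.24990.
Integral + boundary = 23.1201.
Correction k=1: B_{2}/2! · (f^{(1)}(15) − f^{(1)}(6)) = 1/12 · (0.0666667 − 0.166667) = -0.00833333.
Partial sum through k=1: 23.1118.
Correction k=2: B_{4}/4! · (f^{(3)}(15) − f^{(3)}(6)) = −1/720 · (0.000592593 − 0.00925926) = 1.20370e-05.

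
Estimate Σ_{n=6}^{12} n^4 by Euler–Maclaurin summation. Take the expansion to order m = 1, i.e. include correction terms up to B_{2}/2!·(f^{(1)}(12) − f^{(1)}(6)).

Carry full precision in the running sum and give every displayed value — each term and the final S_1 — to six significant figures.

S_1 ≈ 59731.2

The integral term ∫_6^12 x^4 dx = 48211.2.
Boundary: ½(f(6) + f(12)) = ½(1296.00 + 20736.0) = 11016.0.
Running total after boundary: 59227.2.
k=1: B_{2}/(2)! × [f^{(1)}(12) − f^{(1)}(6)] = 1/12 × (6912.00 − 864.000) = 504.000.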